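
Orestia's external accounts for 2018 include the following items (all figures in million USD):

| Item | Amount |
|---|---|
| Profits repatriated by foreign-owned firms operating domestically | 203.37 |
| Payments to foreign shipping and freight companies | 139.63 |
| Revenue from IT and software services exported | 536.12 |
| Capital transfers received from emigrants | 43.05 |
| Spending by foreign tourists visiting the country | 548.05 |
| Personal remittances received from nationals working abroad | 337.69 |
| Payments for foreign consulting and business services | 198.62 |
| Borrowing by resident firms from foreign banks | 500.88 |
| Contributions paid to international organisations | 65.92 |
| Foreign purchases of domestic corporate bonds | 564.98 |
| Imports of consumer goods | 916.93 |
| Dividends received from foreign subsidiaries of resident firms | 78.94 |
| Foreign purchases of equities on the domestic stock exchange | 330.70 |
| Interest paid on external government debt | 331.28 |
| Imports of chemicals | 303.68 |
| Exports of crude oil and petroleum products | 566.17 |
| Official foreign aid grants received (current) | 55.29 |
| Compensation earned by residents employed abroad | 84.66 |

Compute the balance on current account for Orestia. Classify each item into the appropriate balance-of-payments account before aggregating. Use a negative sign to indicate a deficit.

Goods: 566.17 - 916.93 - 303.68 = -654.44
Services: -198.62 + 536.12 + 548.05 - 139.63 = 745.92
Primary income: -331.28 + 78.94 + 84.66 - 203.37 = -371.05
Secondary income: -65.92 + 337.69 + 55.29 = 327.06
Current account = (-654.44) + 745.92 + (-371.05) + 327.06 = 47.49
(Excluded from the current account — capital account: capital transfers received from emigrants 43.05; financial account: borrowing by resident firms from foreign banks 500.88, foreign purchases of domestic corporate bonds 564.98, foreign purchases of equities on the domestic stock exchange 330.70.)

47.49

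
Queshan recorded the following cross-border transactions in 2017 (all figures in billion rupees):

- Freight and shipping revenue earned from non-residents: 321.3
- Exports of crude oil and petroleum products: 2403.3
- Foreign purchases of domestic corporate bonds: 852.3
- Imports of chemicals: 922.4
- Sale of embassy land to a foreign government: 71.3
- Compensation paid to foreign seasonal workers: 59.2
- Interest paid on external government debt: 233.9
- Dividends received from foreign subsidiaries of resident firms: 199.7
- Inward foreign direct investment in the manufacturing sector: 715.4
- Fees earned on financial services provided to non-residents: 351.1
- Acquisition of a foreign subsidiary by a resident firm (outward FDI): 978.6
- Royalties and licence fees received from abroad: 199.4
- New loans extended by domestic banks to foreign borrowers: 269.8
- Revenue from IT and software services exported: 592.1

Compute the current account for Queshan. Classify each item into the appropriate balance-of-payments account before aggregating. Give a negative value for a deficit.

Goods: 2403.3 - 922.4 = 1480.9
Services: 199.4 + 592.1 + 351.1 + 321.3 = 1463.9
Primary income: -233.9 + 199.7 - 59.2 = -93.4
Current account = 1480.9 + 1463.9 + (-93.4) = 2851.4
(Excluded from the current account — financial account: foreign purchases of domestic corporate bonds 852.3, inward foreign direct investment in the manufacturing sector 715.4, acquisition of a foreign subsidiary by a resident firm (outward FDI) 978.6, new loans extended by domestic banks to foreign borrowers 269.8; capital account: sale of embassy land to a foreign government 71.3.)

2851.4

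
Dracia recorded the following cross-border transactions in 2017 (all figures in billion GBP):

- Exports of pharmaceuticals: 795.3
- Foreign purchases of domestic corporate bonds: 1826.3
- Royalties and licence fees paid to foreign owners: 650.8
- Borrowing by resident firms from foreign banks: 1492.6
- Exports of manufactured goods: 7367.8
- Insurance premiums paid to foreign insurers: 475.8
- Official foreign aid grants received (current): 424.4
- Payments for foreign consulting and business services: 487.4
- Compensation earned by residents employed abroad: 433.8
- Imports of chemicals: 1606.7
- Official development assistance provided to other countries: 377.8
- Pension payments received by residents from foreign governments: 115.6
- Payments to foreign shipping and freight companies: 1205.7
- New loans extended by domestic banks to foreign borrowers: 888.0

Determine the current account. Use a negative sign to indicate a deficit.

Goods: -1606.7 + 795.3 + 7367.8 = 6556.4
Services: -650.8 - 487.4 - 1205.7 - 475.8 = -2819.7
Primary income: 433.8
Secondary income: 424.4 - 377.8 + 115.6 = 162.2
Current account = 6556.4 + (-2819.7) + 433.8 + 162.2 = 4332.7
(Excluded from the current account — financial account: foreign purchases of domestic corporate bonds 1826.3, borrowing by resident firms from foreign banks 1492.6, new loans extended by domestic banks to foreign borrowers 888.0.)

4332.7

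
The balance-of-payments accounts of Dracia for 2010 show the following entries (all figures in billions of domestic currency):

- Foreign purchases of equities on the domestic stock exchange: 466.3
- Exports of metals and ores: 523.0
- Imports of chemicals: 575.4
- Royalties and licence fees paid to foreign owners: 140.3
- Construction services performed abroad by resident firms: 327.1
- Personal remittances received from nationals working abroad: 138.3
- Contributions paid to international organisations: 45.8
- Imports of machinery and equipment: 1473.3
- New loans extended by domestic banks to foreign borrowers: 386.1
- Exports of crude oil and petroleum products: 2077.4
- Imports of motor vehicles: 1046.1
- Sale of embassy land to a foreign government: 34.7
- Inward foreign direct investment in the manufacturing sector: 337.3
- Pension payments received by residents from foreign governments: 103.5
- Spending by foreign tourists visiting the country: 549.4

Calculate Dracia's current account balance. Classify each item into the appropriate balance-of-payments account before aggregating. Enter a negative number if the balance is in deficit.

437.8

Goods: -1046.1 + 523.0 - 1473.3 - 575.4 + 2077.4 = -494.4
Services: 327.1 - 140.3 + 549.4 = 736.2
Secondary income: 138.3 - 45.8 + 103.5 = 196.0
Current account = (-494.4) + 736.2 + 196.0 = 437.8
(Excluded from the current account — financial account: foreign purchases of equities on the domestic stock exchange 466.3, new loans extended by domestic banks to foreign borrowers 386.1, inward foreign direct investment in the manufacturing sector 337.3; capital account: sale of embassy land to a foreign government 34.7.)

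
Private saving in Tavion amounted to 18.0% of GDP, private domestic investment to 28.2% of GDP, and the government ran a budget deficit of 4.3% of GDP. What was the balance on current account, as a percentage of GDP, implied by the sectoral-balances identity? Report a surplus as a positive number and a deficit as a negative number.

-14.5

By the sectoral-balances identity, CA = (S_private - I) + (T - G).
Private balance = 18.0 - 28.2 = -10.2
Government balance (T - G) = -4.3
CA = -10.2 + (-4.3) = -14.5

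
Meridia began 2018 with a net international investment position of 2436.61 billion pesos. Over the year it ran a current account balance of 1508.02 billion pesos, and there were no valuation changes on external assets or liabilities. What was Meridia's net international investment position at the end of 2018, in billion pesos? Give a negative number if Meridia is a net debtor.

With no valuation effects, change in NIIP = current account = 1508.02
End-of-year NIIP = 2436.61 + 1508.02 = 3944.63

3944.63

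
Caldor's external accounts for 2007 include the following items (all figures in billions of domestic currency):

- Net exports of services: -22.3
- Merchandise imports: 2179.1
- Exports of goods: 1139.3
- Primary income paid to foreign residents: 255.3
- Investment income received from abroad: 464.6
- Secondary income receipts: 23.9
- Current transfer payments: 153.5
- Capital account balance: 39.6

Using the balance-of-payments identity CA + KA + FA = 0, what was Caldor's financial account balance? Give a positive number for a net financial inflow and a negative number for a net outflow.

Goods balance = 1139.3 - 2179.1 = -1039.8
Services balance = -22.3
Trade balance (goods + services) = -1039.8 + (-22.3) = -1062.1
Net primary income = 464.6 - 255.3 = 209.3
Net secondary income = 23.9 - 153.5 = -129.6
Current account = -1062.1 + 209.3 + (-129.6) = -982.4
Financial account = -(-982.4 + 39.6) = 942.8

942.8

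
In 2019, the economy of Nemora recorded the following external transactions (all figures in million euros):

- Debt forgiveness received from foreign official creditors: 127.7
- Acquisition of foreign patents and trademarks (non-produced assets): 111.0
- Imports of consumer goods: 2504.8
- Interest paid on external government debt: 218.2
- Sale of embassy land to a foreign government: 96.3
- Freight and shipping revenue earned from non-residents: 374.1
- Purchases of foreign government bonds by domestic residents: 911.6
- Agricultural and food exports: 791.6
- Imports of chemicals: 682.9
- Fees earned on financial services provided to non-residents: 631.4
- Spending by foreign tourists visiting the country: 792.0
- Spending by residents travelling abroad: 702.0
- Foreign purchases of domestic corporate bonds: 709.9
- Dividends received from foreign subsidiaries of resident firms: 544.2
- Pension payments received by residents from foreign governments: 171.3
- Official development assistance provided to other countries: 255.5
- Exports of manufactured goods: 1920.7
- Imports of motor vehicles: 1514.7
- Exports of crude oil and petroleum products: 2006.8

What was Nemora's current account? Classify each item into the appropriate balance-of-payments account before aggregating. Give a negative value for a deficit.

1354.0

Goods: -1514.7 - 2504.8 + 1920.7 + 791.6 + 2006.8 - 682.9 = 16.7
Services: 792.0 + 631.4 - 702.0 + 374.1 = 1095.5
Primary income: -218.2 + 544.2 = 326.0
Secondary income: 171.3 - 255.5 = -84.2
Current account = 16.7 + 1095.5 + 326.0 + (-84.2) = 1354.0
(Excluded from the current account — capital account: debt forgiveness received from foreign official creditors 127.7, acquisition of foreign patents and trademarks (non-produced assets) 111.0, sale of embassy land to a foreign government 96.3; financial account: purchases of foreign government bonds by domestic residents 911.6, foreign purchases of domestic corporate bonds 709.9.)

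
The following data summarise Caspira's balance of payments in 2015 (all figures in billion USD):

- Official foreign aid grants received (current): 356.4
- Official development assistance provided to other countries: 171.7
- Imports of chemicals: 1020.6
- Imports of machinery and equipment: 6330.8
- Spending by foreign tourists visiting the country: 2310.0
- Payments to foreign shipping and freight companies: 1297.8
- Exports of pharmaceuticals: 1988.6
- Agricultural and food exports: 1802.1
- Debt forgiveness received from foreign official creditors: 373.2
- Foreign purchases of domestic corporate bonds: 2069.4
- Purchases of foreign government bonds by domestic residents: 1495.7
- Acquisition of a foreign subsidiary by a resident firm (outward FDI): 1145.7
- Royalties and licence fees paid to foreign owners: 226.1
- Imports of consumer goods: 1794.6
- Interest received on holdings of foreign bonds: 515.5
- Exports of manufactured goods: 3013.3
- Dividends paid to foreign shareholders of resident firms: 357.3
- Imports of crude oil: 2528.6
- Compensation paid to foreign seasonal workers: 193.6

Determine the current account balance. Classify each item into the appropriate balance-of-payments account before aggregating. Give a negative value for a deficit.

Goods: -2528.6 + 1988.6 - 1020.6 - 6330.8 + 3013.3 + 1802.1 - 1794.6 = -4870.6
Services: 2310.0 - 226.1 - 1297.8 = 786.1
Primary income: -193.6 - 357.3 + 515.5 = -35.4
Secondary income: 356.4 - 171.7 = 184.7
Current account = (-4870.6) + 786.1 + (-35.4) + 184.7 = -3935.2
(Excluded from the current account — capital account: debt forgiveness received from foreign official creditors 373.2; financial account: foreign purchases of domestic corporate bonds 2069.4, purchases of foreign government bonds by domestic residents 1495.7, acquisition of a foreign subsidiary by a resident firm (outward FDI) 1145.7.)

-3935.2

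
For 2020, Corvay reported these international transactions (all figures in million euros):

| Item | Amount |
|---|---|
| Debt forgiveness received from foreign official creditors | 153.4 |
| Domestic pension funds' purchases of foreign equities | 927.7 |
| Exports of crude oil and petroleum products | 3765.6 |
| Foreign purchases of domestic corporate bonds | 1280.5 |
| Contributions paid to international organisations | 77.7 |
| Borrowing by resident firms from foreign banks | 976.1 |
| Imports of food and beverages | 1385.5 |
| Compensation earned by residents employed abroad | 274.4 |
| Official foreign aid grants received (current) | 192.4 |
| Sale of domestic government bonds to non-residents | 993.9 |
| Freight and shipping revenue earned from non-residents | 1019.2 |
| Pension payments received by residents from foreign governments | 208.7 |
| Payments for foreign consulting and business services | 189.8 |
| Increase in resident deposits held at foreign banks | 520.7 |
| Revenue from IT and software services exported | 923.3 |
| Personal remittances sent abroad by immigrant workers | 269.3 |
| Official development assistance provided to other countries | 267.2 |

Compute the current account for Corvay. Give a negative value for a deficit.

4194.1

Goods: -1385.5 + 3765.6 = 2380.1
Services: 1019.2 + 923.3 - 189.8 = 1752.7
Primary income: 274.4
Secondary income: -77.7 + 192.4 - 267.2 + 208.7 - 269.3 = -213.1
Current account = 2380.1 + 1752.7 + 274.4 + (-213.1) = 4194.1
(Excluded from the current account — capital account: debt forgiveness received from foreign official creditors 153.4; financial account: domestic pension funds' purchases of foreign equities 927.7, foreign purchases of domestic corporate bonds 1280.5, borrowing by resident firms from foreign banks 976.1, sale of domestic government bonds to non-residents 993.9, increase in resident deposits held at foreign banks 520.7.)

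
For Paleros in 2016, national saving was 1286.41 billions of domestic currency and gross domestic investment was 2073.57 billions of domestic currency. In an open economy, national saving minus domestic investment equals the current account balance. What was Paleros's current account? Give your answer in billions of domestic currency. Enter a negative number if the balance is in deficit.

-787.16

CA = S - I = 1286.41 - 2073.57 = -787.16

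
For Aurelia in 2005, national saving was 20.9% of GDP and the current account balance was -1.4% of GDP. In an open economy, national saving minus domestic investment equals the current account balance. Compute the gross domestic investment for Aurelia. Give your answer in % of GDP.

I = S - CA = 20.9 - (-1.4) = 22.3

22.3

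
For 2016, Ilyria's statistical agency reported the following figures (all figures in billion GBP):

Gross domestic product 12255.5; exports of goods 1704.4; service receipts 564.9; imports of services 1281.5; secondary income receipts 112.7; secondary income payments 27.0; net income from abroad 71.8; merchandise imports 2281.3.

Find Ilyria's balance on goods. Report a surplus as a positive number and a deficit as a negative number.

-576.9

Goods balance = 1704.4 - 2281.3 = -576.9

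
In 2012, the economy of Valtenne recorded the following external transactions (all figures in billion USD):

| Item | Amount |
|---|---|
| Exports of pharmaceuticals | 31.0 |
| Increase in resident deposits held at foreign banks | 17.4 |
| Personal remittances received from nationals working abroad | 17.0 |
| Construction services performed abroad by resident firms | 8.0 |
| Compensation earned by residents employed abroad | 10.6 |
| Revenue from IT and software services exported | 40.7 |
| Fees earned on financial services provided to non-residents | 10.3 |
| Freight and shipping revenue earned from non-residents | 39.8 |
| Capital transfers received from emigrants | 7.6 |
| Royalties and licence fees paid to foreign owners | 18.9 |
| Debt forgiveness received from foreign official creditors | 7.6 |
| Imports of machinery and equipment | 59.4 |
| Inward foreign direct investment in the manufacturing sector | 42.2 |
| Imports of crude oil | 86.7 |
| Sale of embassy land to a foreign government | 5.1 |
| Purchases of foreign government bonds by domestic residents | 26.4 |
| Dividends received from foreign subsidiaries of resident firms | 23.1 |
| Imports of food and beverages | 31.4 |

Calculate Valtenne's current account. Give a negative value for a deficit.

Goods: -59.4 - 31.4 - 86.7 + 31.0 = -146.5
Services: 8.0 + 10.3 - 18.9 + 40.7 + 39.8 = 79.9
Primary income: 10.6 + 23.1 = 33.7
Secondary income: 17.0
Current account = (-146.5) + 79.9 + 33.7 + 17.0 = -15.9
(Excluded from the current account — financial account: increase in resident deposits held at foreign banks 17.4, inward foreign direct investment in the manufacturing sector 42.2, purchases of foreign government bonds by domestic residents 26.4; capital account: capital transfers received from emigrants 7.6, debt forgiveness received from foreign official creditors 7.6, sale of embassy land to a foreign government 5.1.)

-15.9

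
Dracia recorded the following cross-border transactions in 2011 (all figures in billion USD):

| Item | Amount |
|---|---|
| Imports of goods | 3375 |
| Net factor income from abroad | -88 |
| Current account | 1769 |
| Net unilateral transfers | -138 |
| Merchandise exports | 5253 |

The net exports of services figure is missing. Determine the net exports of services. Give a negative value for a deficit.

117

Current account = goods balance + services balance + net primary income + net secondary income
Sum of the known components = 1652
Net exports of services = CA - (known components) = 1769 - 1652 = 117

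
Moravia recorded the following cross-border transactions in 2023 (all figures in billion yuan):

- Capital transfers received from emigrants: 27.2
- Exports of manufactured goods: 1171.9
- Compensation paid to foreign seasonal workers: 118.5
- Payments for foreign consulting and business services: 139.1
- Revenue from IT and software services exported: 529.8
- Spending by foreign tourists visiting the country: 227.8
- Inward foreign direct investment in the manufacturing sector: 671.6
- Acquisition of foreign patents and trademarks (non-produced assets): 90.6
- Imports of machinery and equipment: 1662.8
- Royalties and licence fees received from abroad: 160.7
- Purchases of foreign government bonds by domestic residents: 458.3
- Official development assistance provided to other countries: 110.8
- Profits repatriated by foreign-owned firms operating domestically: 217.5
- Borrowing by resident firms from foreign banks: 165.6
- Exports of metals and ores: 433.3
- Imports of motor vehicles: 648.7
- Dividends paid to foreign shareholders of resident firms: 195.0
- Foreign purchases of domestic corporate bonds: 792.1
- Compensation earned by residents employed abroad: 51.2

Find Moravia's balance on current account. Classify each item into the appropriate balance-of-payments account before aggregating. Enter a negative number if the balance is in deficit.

-517.7

Goods: -1662.8 - 648.7 + 433.3 + 1171.9 = -706.3
Services: 529.8 + 227.8 + 160.7 - 139.1 = 779.2
Primary income: -195.0 + 51.2 - 118.5 - 217.5 = -479.8
Secondary income: -110.8
Current account = (-706.3) + 779.2 + (-479.8) + (-110.8) = -517.7
(Excluded from the current account — capital account: capital transfers received from emigrants 27.2, acquisition of foreign patents and trademarks (non-produced assets) 90.6; financial account: inward foreign direct investment in the manufacturing sector 671.6, purchases of foreign government bonds by domestic residents 458.3, borrowing by resident firms from foreign banks 165.6, foreign purchases of domestic corporate bonds 792.1.)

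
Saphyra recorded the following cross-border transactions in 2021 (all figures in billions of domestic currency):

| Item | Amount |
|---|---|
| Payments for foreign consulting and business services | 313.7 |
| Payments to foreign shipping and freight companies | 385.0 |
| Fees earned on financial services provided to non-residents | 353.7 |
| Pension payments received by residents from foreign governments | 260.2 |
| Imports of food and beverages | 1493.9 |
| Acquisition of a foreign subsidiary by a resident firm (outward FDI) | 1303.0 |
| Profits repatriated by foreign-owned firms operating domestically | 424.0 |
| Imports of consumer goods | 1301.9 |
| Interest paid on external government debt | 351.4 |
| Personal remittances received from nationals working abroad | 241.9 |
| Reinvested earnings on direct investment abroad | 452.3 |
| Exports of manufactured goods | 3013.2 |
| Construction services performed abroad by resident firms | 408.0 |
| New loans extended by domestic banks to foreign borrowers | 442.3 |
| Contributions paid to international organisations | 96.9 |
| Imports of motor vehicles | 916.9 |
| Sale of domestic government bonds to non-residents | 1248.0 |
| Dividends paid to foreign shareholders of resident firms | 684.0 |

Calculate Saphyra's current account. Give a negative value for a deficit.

-1238.4

Goods: -1493.9 - 916.9 - 1301.9 + 3013.2 = -699.5
Services: -313.7 + 353.7 - 385.0 + 408.0 = 63.0
Primary income: -424.0 - 684.0 + 452.3 - 351.4 = -1007.1
Secondary income: 241.9 + 260.2 - 96.9 = 405.2
Current account = (-699.5) + 63.0 + (-1007.1) + 405.2 = -1238.4
(Excluded from the current account — financial account: acquisition of a foreign subsidiary by a resident firm (outward FDI) 1303.0, new loans extended by domestic banks to foreign borrowers 442.3, sale of domestic government bonds to non-residents 1248.0.)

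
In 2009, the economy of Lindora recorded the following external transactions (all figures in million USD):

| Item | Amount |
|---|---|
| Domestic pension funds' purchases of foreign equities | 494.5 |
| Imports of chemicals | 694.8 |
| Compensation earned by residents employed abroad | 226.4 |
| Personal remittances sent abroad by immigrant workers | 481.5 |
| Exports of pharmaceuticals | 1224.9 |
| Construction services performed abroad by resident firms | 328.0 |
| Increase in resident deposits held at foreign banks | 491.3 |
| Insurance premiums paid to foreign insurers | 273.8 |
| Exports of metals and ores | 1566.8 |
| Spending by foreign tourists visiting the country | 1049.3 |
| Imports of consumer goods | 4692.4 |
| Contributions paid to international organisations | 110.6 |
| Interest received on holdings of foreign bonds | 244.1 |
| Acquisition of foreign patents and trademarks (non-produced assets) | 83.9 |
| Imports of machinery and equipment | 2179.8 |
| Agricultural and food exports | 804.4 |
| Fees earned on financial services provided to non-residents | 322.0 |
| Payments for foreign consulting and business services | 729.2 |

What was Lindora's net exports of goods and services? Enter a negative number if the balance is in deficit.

Goods: 1224.9 + 1566.8 - 694.8 - 2179.8 - 4692.4 + 804.4 = -3970.9
Services: 328.0 + 322.0 - 273.8 - 729.2 + 1049.3 = 696.3
Trade balance = -3970.9 + 696.3 = -3274.6
(Excluded from the trade balance — financial account: domestic pension funds' purchases of foreign equities 494.5, increase in resident deposits held at foreign banks 491.3; primary income: compensation earned by residents employed abroad 226.4, interest received on holdings of foreign bonds 244.1; secondary income: personal remittances sent abroad by immigrant workers 481.5, contributions paid to international organisations 110.6; capital account: acquisition of foreign patents and trademarks (non-produced assets) 83.9.)

-3274.6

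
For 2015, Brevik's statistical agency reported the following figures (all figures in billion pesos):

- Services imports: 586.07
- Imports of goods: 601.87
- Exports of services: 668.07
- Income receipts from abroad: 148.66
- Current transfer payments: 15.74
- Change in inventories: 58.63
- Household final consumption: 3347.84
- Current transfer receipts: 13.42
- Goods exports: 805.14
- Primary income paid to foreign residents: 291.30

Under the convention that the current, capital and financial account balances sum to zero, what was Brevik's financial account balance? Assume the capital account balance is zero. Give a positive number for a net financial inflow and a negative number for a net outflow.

Goods balance = 805.14 - 601.87 = 203.27
Services balance = 668.07 - 586.07 = 82.00
Trade balance (goods + services) = 203.27 + 82.00 = 285.27
Net primary income = 148.66 - 291.30 = -142.64
Net secondary income = 13.42 - 15.74 = -2.32
Current account = 285.27 + (-142.64) + (-2.32) = 140.31
Financial account = -(140.31) = -140.31

-140.31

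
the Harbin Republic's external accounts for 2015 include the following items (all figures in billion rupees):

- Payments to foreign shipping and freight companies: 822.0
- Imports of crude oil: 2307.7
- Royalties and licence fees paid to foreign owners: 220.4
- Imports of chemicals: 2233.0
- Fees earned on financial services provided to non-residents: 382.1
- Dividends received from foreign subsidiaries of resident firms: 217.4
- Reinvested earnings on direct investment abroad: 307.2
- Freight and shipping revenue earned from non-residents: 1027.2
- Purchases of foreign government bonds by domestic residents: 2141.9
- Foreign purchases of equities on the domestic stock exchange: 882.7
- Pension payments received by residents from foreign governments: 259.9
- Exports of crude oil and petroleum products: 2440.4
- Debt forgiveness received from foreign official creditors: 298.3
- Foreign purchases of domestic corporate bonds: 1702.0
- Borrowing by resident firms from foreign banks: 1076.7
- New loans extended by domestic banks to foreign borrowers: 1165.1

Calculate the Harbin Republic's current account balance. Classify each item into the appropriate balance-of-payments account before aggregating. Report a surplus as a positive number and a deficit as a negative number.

-948.9

Goods: 2440.4 - 2233.0 - 2307.7 = -2100.3
Services: -220.4 - 822.0 + 382.1 + 1027.2 = 366.9
Primary income: 217.4 + 307.2 = 524.6
Secondary income: 259.9
Current account = (-2100.3) + 366.9 + 524.6 + 259.9 = -948.9
(Excluded from the current account — financial account: purchases of foreign government bonds by domestic residents 2141.9, foreign purchases of equities on the domestic stock exchange 882.7, foreign purchases of domestic corporate bonds 1702.0, borrowing by resident firms from foreign banks 1076.7, new loans extended by domestic banks to foreign borrowers 1165.1; capital account: debt forgiveness received from foreign official creditors 298.3.)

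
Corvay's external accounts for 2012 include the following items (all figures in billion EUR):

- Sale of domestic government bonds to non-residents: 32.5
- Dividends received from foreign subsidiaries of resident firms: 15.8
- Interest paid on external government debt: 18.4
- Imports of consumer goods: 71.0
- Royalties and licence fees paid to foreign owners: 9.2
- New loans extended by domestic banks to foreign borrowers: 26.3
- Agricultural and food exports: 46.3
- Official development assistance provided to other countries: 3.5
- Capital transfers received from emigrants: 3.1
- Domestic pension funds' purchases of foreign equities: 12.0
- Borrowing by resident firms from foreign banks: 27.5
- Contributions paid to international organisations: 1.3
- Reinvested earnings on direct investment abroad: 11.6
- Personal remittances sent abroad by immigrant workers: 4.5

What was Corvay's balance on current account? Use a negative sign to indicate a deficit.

-34.2

Goods: 46.3 - 71.0 = -24.7
Services: -9.2
Primary income: 11.6 + 15.8 - 18.4 = 9.0
Secondary income: -1.3 - 4.5 - 3.5 = -9.3
Current account = (-24.7) + (-9.2) + 9.0 + (-9.3) = -34.2
(Excluded from the current account — financial account: sale of domestic government bonds to non-residents 32.5, new loans extended by domestic banks to foreign borrowers 26.3, domestic pension funds' purchases of foreign equities 12.0, borrowing by resident firms from foreign banks 27.5; capital account: capital transfers received from emigrants 3.1.)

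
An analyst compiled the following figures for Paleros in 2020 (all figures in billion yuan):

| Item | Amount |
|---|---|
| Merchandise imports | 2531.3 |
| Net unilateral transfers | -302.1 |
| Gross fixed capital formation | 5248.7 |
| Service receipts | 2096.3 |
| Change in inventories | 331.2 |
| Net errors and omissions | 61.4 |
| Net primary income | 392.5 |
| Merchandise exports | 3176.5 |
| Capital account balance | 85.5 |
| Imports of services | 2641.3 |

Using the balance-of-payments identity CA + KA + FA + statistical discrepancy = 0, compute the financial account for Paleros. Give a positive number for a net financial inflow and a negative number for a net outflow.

-337.5

Goods balance = 3176.5 - 2531.3 = 645.2
Services balance = 2096.3 - 2641.3 = -545.0
Trade balance (goods + services) = 645.2 + (-545.0) = 100.2
Net primary income = 392.5
Net secondary income = -302.1
Current account = 100.2 + 392.5 + (-302.1) = 190.6
Financial account = -(190.6 + 85.5 + 61.4) = -337.5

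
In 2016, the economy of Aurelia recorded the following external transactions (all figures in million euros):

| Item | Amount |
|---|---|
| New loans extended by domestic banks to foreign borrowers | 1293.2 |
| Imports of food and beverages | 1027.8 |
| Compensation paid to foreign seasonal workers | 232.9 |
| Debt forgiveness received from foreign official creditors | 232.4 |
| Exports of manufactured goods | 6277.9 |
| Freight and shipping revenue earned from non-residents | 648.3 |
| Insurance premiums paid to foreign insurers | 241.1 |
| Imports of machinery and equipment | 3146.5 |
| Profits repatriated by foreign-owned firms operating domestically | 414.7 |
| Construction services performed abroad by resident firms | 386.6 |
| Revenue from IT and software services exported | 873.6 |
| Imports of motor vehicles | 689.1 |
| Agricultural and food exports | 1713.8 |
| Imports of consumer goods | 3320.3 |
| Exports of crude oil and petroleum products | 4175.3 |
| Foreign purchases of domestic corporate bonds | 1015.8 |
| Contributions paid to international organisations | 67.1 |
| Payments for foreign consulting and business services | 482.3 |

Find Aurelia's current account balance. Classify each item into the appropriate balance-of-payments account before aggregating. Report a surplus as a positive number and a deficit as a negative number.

Goods: -3146.5 + 1713.8 + 4175.3 - 1027.8 + 6277.9 - 3320.3 - 689.1 = 3983.3
Services: 386.6 + 648.3 - 241.1 + 873.6 - 482.3 = 1185.1
Primary income: -414.7 - 232.9 = -647.6
Secondary income: -67.1
Current account = 3983.3 + 1185.1 + (-647.6) + (-67.1) = 4453.7
(Excluded from the current account — financial account: new loans extended by domestic banks to foreign borrowers 1293.2, foreign purchases of domestic corporate bonds 1015.8; capital account: debt forgiveness received from foreign official creditors 232.4.)

4453.7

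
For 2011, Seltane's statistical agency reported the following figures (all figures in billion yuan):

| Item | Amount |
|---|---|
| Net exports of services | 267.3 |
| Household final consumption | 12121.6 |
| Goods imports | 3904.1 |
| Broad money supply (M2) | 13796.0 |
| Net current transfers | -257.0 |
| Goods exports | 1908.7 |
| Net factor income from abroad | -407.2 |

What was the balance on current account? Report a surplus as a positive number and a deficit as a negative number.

Goods balance = 1908.7 - 3904.1 = -1995.4
Services balance = 267.3
Trade balance (goods + services) = -1995.4 + 267.3 = -1728.1
Net primary income = -407.2
Net secondary income = -257.0
Current account = -1728.1 + (-407.2) + (-257.0) = -2392.3

-2392.3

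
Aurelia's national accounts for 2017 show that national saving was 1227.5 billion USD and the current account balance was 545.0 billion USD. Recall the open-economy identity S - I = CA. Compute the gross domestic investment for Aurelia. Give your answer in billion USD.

682.5

S - I = CA (net lending to the rest of the world).
I = S - CA = 1227.5 - 545.0 = 682.5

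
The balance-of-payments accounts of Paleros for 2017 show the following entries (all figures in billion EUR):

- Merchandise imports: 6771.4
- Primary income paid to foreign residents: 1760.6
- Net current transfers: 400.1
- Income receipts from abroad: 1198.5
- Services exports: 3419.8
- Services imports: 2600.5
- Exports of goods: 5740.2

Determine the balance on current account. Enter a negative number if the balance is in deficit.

Goods balance = 5740.2 - 6771.4 = -1031.2
Services balance = 3419.8 - 2600.5 = 819.3
Trade balance (goods + services) = -1031.2 + 819.3 = -211.9
Net primary income = 1198.5 - 1760.6 = -562.1
Net secondary income = 400.1
Current account = -211.9 + (-562.1) + 400.1 = -373.9

-373.9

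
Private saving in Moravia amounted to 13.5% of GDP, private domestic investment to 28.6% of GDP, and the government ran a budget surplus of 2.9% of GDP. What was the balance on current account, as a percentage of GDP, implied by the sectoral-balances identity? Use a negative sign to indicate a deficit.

-12.2

By the sectoral-balances identity, CA = (S_private - I) + (T - G).
Private balance = 13.5 - 28.6 = -15.1
Government balance (T - G) = 2.9
CA = -15.1 + 2.9 = -12.2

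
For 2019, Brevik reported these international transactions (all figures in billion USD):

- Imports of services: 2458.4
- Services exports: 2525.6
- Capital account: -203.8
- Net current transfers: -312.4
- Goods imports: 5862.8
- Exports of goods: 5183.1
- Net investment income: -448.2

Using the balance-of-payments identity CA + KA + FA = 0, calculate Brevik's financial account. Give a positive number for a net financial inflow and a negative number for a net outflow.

Goods balance = 5183.1 - 5862.8 = -679.7
Services balance = 2525.6 - 2458.4 = 67.2
Trade balance (goods + services) = -679.7 + 67.2 = -612.5
Net primary income = -448.2
Net secondary income = -312.4
Current account = -612.5 + (-448.2) + (-312.4) = -1373.1
Financial account = -(-1373.1 + (-203.8)) = 1576.9

1576.9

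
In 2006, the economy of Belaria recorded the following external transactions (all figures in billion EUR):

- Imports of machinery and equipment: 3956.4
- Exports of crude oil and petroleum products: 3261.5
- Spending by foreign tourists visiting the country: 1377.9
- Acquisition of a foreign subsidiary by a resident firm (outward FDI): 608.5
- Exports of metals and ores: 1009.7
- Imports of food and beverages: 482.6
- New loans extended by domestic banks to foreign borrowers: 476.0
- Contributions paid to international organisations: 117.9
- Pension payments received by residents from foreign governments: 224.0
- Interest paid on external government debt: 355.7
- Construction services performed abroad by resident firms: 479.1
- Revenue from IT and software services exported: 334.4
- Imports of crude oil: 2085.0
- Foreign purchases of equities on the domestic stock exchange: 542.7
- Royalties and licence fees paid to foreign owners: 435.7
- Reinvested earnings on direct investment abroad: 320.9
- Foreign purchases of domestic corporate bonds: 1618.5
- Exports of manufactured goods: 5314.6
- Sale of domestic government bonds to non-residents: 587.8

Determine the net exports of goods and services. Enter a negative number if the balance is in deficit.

4817.5

Goods: 1009.7 + 3261.5 - 3956.4 - 482.6 - 2085.0 + 5314.6 = 3061.8
Services: 1377.9 + 334.4 + 479.1 - 435.7 = 1755.7
Trade balance = 3061.8 + 1755.7 = 4817.5
(Excluded from the trade balance — financial account: acquisition of a foreign subsidiary by a resident firm (outward FDI) 608.5, new loans extended by domestic banks to foreign borrowers 476.0, foreign purchases of equities on the domestic stock exchange 542.7, foreign purchases of domestic corporate bonds 1618.5, sale of domestic government bonds to non-residents 587.8; secondary income: contributions paid to international organisations 117.9, pension payments received by residents from foreign governments 224.0; primary income: interest paid on external government debt 355.7, reinvested earnings on direct investment abroad 320.9.)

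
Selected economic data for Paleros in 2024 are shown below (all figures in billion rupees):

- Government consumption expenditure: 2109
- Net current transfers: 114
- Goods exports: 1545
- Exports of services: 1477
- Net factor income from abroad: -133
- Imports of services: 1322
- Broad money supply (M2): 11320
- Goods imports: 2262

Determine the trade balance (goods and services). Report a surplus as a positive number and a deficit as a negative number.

-562

Goods balance = 1545 - 2262 = -717
Services balance = 1477 - 1322 = 155
Trade balance (goods + services) = -717 + 155 = -562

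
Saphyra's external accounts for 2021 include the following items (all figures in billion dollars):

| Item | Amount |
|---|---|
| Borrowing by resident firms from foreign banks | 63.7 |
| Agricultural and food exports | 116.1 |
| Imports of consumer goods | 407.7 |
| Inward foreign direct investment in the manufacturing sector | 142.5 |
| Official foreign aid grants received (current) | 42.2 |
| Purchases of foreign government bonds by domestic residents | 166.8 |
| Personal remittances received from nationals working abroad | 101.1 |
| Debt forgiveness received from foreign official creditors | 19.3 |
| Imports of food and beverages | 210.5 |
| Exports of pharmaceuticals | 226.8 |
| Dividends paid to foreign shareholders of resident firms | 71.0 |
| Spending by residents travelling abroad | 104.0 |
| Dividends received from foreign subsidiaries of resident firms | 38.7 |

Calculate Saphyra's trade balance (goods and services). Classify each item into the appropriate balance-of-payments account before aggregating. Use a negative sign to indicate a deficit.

-379.3

Goods: 226.8 + 116.1 - 407.7 - 210.5 = -275.3
Services: -104.0
Trade balance = -275.3 + (-104.0) = -379.3
(Excluded from the trade balance — financial account: borrowing by resident firms from foreign banks 63.7, inward foreign direct investment in the manufacturing sector 142.5, purchases of foreign government bonds by domestic residents 166.8; secondary income: official foreign aid grants received (current) 42.2, personal remittances received from nationals working abroad 101.1; capital account: debt forgiveness received from foreign official creditors 19.3; primary income: dividends paid to foreign shareholders of resident firms 71.0, dividends received from foreign subsidiaries of resident firms 38.7.)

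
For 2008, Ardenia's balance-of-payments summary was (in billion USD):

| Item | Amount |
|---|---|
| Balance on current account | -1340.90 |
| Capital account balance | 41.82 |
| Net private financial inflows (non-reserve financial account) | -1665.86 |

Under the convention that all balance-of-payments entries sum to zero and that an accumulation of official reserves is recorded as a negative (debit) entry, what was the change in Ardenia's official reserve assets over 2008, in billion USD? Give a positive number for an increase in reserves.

-2964.94

Official reserve transactions balance = -((-1340.90) + 41.82 + (-1665.86)) = 2964.94
An accumulation of reserves is recorded as a debit (negative entry), so the change in the stock of reserves is the negative of that balance.
Change in official reserves = -(2964.94) = -2964.94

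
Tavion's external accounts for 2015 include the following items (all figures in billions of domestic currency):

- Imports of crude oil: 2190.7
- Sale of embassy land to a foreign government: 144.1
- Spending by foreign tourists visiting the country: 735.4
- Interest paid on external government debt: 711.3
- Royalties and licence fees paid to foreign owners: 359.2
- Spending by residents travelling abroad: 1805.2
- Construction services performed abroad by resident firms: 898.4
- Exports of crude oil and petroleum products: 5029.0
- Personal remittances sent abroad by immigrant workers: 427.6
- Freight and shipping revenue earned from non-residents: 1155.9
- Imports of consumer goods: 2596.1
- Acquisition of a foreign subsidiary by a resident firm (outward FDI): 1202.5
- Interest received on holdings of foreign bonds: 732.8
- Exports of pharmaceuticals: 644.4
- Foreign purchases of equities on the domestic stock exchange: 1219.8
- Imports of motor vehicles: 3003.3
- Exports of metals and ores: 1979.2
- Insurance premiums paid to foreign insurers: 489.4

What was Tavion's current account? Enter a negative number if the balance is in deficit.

-407.7

Goods: 5029.0 + 644.4 + 1979.2 - 3003.3 - 2596.1 - 2190.7 = -137.5
Services: -1805.2 - 489.4 + 1155.9 + 735.4 - 359.2 + 898.4 = 135.9
Primary income: -711.3 + 732.8 = 21.5
Secondary income: -427.6
Current account = (-137.5) + 135.9 + 21.5 + (-427.6) = -407.7
(Excluded from the current account — capital account: sale of embassy land to a foreign government 144.1; financial account: acquisition of a foreign subsidiary by a resident firm (outward FDI) 1202.5, foreign purchases of equities on the domestic stock exchange 1219.8.)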